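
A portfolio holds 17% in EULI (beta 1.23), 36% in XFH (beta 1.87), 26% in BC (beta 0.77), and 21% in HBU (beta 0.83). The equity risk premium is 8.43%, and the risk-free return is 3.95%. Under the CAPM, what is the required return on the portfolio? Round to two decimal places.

14.54%

β_P = Σ w_i β_i = 0.17×1.23 + 0.36×1.87 + 0.26×0.77 + 0.21×0.83 = 1.2568
E(R_P) = R_f + β_P × MRP = 3.95% + 1.2568 × 8.43% = 14.54%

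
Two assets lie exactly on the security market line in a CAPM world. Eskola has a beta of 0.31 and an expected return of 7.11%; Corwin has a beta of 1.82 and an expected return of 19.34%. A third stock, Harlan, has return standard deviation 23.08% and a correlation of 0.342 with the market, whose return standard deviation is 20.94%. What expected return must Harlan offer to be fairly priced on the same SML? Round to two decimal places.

MRP = (19.34% − 7.11%) / (1.82 − 0.31) = 8.0993%
R_f = 7.11% − 0.31 × 8.0993% = 4.5992%
β_Harlan = ρ·σ_i/σ_m = 0.342 × 23.08 / 20.94 = 0.3770
E(R_Harlan) = R_f + β × MRP = 4.5992% + 0.3770 × 8.0993% = 7.65%

7.65%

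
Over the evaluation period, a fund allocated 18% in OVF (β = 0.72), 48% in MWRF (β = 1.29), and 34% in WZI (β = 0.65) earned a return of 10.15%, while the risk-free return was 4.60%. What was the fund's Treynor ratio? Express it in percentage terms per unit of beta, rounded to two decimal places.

5.72%

β_P = 0.18×0.72 + 0.48×1.29 + 0.34×0.65 = 0.9698
Treynor = (R_P − R_f) / β_P = (10.15% − 4.60%) / 0.9698 = 5.55% / 0.9698 = 5.72%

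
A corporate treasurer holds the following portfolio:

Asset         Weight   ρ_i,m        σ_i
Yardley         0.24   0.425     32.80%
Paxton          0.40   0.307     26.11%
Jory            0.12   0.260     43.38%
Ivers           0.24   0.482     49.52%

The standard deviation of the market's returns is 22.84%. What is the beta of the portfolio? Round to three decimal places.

0.597

β_Yardley = 0.425 × 32.80% / 22.84% = 0.6103
β_Paxton = 0.307 × 26.11% / 22.84% = 0.3510
β_Jory = 0.260 × 43.38% / 22.84% = 0.4938
β_Ivers = 0.482 × 49.52% / 22.84% = 1.0450
β_P = Σ w_i β_i = 0.24×0.6103 + 0.40×0.3510 + 0.12×0.4938 + 0.24×1.0450 = 0.5969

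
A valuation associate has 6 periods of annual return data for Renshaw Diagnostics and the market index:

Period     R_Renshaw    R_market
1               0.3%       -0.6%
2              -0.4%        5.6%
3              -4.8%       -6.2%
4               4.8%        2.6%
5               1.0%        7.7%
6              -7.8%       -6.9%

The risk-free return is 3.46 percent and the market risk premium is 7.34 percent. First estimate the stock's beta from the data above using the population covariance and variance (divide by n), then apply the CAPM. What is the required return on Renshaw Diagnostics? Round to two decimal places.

7.63%

Mean R_i = (0.3 − 0.4 − 4.8 + 4.8 + 1.0 − 7.8) / 6 = -1.1500%
Mean R_m = (-0.6 + 5.6 − 6.2 + 2.6 + 7.7 − 6.9) / 6 = 0.3667%
Σ(R_i − R̄_i)(R_m − R̄_m) = 103.8700  ⇒  Cov = 103.8700 / 6 = 17.3117
Σ(R_m − R̄_m)² = 183.0133  ⇒  Var(R_m) = 183.0133 / 6 = 30.5022
β = Cov / Var(R_m) = 17.3117 / 30.5022 = 0.5676
E(R) = R_f + β × MRP = 3.46% + 0.5676 × 7.34% = 7.63%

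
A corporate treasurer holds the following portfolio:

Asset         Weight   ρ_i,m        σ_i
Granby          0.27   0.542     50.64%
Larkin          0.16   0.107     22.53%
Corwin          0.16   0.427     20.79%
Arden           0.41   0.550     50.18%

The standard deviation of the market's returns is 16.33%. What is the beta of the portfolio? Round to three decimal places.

1.257

β_Granby = 0.542 × 50.64% / 16.33% = 1.6808
β_Larkin = 0.107 × 22.53% / 16.33% = 0.1476
β_Corwin = 0.427 × 20.79% / 16.33% = 0.5436
β_Arden = 0.550 × 50.18% / 16.33% = 1.6901
β_P = Σ w_i β_i = 0.27×1.6808 + 0.16×0.1476 + 0.16×0.5436 + 0.41×1.6901 = 1.2573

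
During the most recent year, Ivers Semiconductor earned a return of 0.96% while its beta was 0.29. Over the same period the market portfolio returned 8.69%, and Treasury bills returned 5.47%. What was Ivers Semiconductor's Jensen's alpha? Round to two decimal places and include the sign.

Market excess return = 8.69% − 5.47% = 3.22%
CAPM benchmark = R_f + β(R_m − R_f) = 5.47% + 0.29 × 3.22% = 6.4038%
α = actual − benchmark = 0.96% − 6.4038% = -5.44%

-5.44%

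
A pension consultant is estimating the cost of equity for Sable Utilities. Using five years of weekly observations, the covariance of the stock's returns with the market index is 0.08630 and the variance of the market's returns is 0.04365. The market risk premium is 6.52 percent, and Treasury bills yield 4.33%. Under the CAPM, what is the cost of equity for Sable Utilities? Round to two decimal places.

17.22%

β = Cov(R_i, R_m) / Var(R_m) = 0.08630 / 0.04365 = 1.9771
E(R) = R_f + β × MRP = 4.33% + 1.9771 × 6.52% = 17.22%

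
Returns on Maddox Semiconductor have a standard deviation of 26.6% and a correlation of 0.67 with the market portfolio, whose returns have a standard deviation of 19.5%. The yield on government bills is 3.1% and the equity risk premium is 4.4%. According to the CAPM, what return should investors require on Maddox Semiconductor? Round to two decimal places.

β = ρ × σ_i / σ_m = 0.67 × 26.6% / 19.5% = 0.9139
E(R) = 3.1% + 0.9139 × 4.4% = 7.12%

7.12%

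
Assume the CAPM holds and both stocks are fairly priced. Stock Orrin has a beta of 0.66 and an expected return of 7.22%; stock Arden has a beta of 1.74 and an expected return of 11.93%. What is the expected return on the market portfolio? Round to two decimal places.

Both satisfy E(R) = R_f + β·MRP, so the slope of the SML is
MRP = (11.93% − 7.22%) / (1.74 − 0.66) = 4.71% / 1.08 = 4.3611%
R_f = E(R_Orrin) − β_Orrin·MRP = 7.22% − 0.66 × 4.3611% = 4.3417%
E(R_m) = R_f + MRP = 4.3417% + 4.3611% = 8.70%

8.70%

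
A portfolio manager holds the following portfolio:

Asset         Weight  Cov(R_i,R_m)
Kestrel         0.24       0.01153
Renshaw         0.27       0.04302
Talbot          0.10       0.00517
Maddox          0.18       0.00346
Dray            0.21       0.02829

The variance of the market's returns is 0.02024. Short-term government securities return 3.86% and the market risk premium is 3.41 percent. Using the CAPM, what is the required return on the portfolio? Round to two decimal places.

7.48%

β_Kestrel = 0.01153 / 0.02024 = 0.5697
β_Renshaw = 0.04302 / 0.02024 = 2.1255
β_Talbot = 0.00517 / 0.02024 = 0.2554
β_Maddox = 0.00346 / 0.02024 = 0.1709
β_Dray = 0.02829 / 0.02024 = 1.3977
β_P = Σ w_i β_i = 0.24×0.5697 + 0.27×2.1255 + 0.10×0.2554 + 0.18×0.1709 + 0.21×1.3977 = 1.0604
E(R_P) = R_f + β_P × MRP = 3.86% + 1.0604 × 3.41% = 7.48%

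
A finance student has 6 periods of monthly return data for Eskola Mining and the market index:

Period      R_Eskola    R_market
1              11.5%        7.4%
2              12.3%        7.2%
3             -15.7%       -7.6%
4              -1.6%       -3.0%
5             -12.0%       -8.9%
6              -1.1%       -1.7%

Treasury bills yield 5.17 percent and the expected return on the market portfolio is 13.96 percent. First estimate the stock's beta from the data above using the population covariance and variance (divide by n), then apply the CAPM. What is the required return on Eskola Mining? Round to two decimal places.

Mean R_i = (11.5 + 12.3 − 15.7 − 1.6 − 12.0 − 1.1) / 6 = -1.1000%
Mean R_m = (7.4 + 7.2 − 7.6 − 3.0 − 8.9 − 1.7) / 6 = -1.1000%
Σ(R_i − R̄_i)(R_m − R̄_m) = 399.1900  ⇒  Cov = 399.1900 / 6 = 66.5317
Σ(R_m − R̄_m)² = 248.2000  ⇒  Var(R_m) = 248.2000 / 6 = 41.3667
β = Cov / Var(R_m) = 66.5317 / 41.3667 = 1.6083
MRP = 13.96% − 5.17% = 8.79%
E(R) = R_f + β × MRP = 5.17% + 1.6083 × 8.79% = 19.31%

19.31%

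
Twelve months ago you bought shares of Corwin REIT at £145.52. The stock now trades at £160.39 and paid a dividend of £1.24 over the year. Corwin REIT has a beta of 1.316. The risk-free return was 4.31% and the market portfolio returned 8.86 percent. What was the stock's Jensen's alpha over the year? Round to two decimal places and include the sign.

+0.77%

Realised HPR = (P1 + D1 − P0) / P0 = (160.39 + 1.24 − 145.52) / 145.52 = 16.11 / 145.52 = 11.0706%
MRP = 8.86% − 4.31% = 4.55%
CAPM required = R_f + β·MRP = 4.31% + 1.316 × 4.55% = 10.29780%
α = realised − required = 11.0706% − 10.29780% = +0.77%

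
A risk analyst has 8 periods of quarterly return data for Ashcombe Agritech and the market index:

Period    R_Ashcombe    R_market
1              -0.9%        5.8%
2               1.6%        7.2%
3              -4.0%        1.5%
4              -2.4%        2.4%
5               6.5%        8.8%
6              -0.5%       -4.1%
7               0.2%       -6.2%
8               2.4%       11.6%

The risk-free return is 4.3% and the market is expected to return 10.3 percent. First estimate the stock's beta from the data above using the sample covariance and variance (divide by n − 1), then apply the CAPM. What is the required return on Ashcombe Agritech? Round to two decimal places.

Mean R_i = (-0.9 + 1.6 − 4.0 − 2.4 + 6.5 − 0.5 + 0.2 + 2.4) / 8 = 0.3625%
Mean R_m = (5.8 + 7.2 + 1.5 + 2.4 + 8.8 − 4.1 − 6.2 + 11.6) / 8 = 3.3750%
Σ(R_i − R̄_i)(R_m − R̄_m) = 70.6025  ⇒  Cov = 70.6025 / 7 = 10.0861
Σ(R_m − R̄_m)² = 269.6150  ⇒  Var(R_m) = 269.6150 / 7 = 38.5164
β = Cov / Var(R_m) = 10.0861 / 38.5164 = 0.2619
MRP = 10.3% − 4.3% = 6.00%
E(R) = R_f + β × MRP = 4.3% + 0.2619 × 6.0% = 5.87%

5.87%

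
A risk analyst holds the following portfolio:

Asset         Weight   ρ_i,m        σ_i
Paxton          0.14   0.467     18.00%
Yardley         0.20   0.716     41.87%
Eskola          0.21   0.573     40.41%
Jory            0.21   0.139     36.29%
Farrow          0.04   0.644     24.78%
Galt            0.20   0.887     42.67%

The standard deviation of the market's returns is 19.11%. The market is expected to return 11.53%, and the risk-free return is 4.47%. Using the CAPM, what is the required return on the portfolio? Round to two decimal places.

β_Paxton = 0.467 × 18.00% / 19.11% = 0.4399
β_Yardley = 0.716 × 41.87% / 19.11% = 1.5688
β_Eskola = 0.573 × 40.41% / 19.11% = 1.2117
β_Jory = 0.139 × 36.29% / 19.11% = 0.2640
β_Farrow = 0.644 × 24.78% / 19.11% = 0.8351
β_Galt = 0.887 × 42.67% / 19.11% = 1.9805
β_P = Σ w_i β_i = 0.14×0.4399 + 0.20×1.5688 + 0.21×1.2117 + 0.21×0.2640 + 0.04×0.8351 + 0.20×1.9805 = 1.1147
MRP = 11.53% − 4.47% = 7.06%
E(R_P) = R_f + β_P × MRP = 4.47% + 1.1147 × 7.06% = 12.34%

12.34%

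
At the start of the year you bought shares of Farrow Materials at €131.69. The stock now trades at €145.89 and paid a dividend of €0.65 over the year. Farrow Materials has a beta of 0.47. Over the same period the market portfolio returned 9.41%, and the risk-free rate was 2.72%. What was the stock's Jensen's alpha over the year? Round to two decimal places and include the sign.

+5.41%

Realised HPR = (P1 + D1 − P0) / P0 = (145.89 + 0.65 − 131.69) / 131.69 = 14.85 / 131.69 = 11.2765%
MRP = 9.41% − 2.72% = 6.69%
CAPM required = R_f + β·MRP = 2.72% + 0.47 × 6.69% = 5.8643%
α = realised − required = 11.2765% − 5.8643% = +5.41%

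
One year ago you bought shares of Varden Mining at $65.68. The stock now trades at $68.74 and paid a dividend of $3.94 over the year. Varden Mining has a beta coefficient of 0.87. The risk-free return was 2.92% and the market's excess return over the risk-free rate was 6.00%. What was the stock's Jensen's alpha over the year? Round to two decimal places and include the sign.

Realised HPR = (P1 + D1 − P0) / P0 = (68.74 + 3.94 − 65.68) / 65.68 = 7.00 / 65.68 = 10.6577%
CAPM required = R_f + β·MRP = 2.92% + 0.87 × 6.00% = 8.1400%
α = realised − required = 10.6577% − 8.1400% = +2.52%

+2.52%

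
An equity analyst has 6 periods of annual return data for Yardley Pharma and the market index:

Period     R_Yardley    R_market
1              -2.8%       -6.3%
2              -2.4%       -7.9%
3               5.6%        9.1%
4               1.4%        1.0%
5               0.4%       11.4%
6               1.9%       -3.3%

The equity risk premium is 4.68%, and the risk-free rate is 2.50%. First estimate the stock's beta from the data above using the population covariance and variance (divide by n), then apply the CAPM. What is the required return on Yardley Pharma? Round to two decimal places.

3.72%

Mean R_i = (-2.8 − 2.4 + 5.6 + 1.4 + 0.4 + 1.9) / 6 = 0.6833%
Mean R_m = (-6.3 − 7.9 + 9.1 + 1.0 + 11.4 − 3.3) / 6 = 0.6667%
Σ(R_i − R̄_i)(R_m − R̄_m) = 84.5167  ⇒  Cov = 84.5167 / 6 = 14.0861
Σ(R_m − R̄_m)² = 324.0933  ⇒  Var(R_m) = 324.0933 / 6 = 54.0156
β = Cov / Var(R_m) = 14.0861 / 54.0156 = 0.2608
E(R) = R_f + β × MRP = 2.50% + 0.2608 × 4.68% = 3.72%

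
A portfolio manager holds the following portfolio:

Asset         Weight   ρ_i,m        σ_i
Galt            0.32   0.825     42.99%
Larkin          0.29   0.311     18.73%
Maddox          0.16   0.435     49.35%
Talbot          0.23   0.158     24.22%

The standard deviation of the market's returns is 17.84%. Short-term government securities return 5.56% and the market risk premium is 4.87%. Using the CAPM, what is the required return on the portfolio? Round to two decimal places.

β_Galt = 0.825 × 42.99% / 17.84% = 1.9880
β_Larkin = 0.311 × 18.73% / 17.84% = 0.3265
β_Maddox = 0.435 × 49.35% / 17.84% = 1.2033
β_Talbot = 0.158 × 24.22% / 17.84% = 0.2145
β_P = Σ w_i β_i = 0.32×1.9880 + 0.29×0.3265 + 0.16×1.2033 + 0.23×0.2145 = 0.9727
E(R_P) = R_f + β_P × MRP = 5.56% + 0.9727 × 4.87% = 10.30%

10.30%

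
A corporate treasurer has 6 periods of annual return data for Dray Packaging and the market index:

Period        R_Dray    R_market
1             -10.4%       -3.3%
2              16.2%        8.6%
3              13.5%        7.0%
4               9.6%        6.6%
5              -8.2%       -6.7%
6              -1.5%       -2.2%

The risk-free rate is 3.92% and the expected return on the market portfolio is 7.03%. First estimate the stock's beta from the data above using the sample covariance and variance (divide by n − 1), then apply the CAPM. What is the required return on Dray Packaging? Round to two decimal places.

Mean R_i = (-10.4 + 16.2 + 13.5 + 9.6 − 8.2 − 1.5) / 6 = 3.2000%
Mean R_m = (-3.3 + 8.6 + 7.0 + 6.6 − 6.7 − 2.2) / 6 = 1.6667%
Σ(R_i − R̄_i)(R_m − R̄_m) = 357.7400  ⇒  Cov = 357.7400 / 5 = 71.5480
Σ(R_m − R̄_m)² = 210.4733  ⇒  Var(R_m) = 210.4733 / 5 = 42.0947
β = Cov / Var(R_m) = 71.5480 / 42.0947 = 1.6997
MRP = 7.03% − 3.92% = 3.11%
E(R) = R_f + β × MRP = 3.92% + 1.6997 × 3.11% = 9.21%

9.21%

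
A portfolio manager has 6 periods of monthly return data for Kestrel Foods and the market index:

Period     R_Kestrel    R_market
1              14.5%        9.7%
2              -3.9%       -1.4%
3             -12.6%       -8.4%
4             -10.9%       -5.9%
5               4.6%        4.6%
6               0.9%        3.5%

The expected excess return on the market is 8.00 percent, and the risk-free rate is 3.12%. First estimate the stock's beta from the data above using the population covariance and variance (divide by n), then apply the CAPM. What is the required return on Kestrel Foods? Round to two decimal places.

14.85%

Mean R_i = (14.5 − 3.9 − 12.6 − 10.9 + 4.6 + 0.9) / 6 = -1.2333%
Mean R_m = (9.7 − 1.4 − 8.4 − 5.9 + 4.6 + 3.5) / 6 = 0.3500%
Σ(R_i − R̄_i)(R_m − R̄_m) = 343.1600  ⇒  Cov = 343.1600 / 6 = 57.1933
Σ(R_m − R̄_m)² = 234.0950  ⇒  Var(R_m) = 234.0950 / 6 = 39.0158
β = Cov / Var(R_m) = 57.1933 / 39.0158 = 1.4659
E(R) = R_f + β × MRP = 3.12% + 1.4659 × 8.00% = 14.85%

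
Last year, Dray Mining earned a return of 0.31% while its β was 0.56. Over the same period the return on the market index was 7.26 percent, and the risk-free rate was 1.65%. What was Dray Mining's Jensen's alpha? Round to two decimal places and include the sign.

-4.48%

Market excess return = 7.26% − 1.65% = 5.61%
CAPM benchmark = R_f + β(R_m − R_f) = 1.65% + 0.56 × 5.61% = 4.7916%
α = actual − benchmark = 0.31% − 4.7916% = -4.48%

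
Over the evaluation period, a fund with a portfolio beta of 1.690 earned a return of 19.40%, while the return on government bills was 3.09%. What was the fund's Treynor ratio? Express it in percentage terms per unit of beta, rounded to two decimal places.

9.65%

Treynor = (R_P − R_f) / β_P = (19.40% − 3.09%) / 1.6900 = 16.31% / 1.6900 = 9.65%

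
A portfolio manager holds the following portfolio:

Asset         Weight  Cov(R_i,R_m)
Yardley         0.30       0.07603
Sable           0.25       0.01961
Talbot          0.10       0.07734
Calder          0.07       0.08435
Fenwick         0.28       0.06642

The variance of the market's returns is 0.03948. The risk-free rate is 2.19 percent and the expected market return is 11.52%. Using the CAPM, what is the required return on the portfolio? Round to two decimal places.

16.36%

β_Yardley = 0.07603 / 0.03948 = 1.9258
β_Sable = 0.01961 / 0.03948 = 0.4967
β_Talbot = 0.07734 / 0.03948 = 1.9590
β_Calder = 0.08435 / 0.03948 = 2.1365
β_Fenwick = 0.06642 / 0.03948 = 1.6824
β_P = Σ w_i β_i = 0.30×1.9258 + 0.25×0.4967 + 0.10×1.9590 + 0.07×2.1365 + 0.28×1.6824 = 1.5184
MRP = 11.52% − 2.19% = 9.33%
E(R_P) = R_f + β_P × MRP = 2.19% + 1.5184 × 9.33% = 16.36%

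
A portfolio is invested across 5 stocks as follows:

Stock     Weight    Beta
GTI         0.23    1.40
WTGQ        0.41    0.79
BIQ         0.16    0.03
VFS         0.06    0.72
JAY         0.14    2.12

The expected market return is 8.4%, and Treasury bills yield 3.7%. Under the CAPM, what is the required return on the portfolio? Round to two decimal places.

8.36%

β_P = Σ w_i β_i = 0.23×1.40 + 0.41×0.79 + 0.16×0.03 + 0.06×0.72 + 0.14×2.12 = 0.9907
MRP = 8.4% − 3.7% = 4.70%
E(R_P) = R_f + β_P × MRP = 3.7% + 0.9907 × 4.7% = 8.36%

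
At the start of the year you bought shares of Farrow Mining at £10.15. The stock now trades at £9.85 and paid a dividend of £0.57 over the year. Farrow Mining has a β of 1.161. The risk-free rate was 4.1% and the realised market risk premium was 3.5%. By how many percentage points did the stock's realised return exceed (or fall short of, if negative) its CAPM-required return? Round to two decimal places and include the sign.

-5.50%

Realised HPR = (P1 + D1 − P0) / P0 = (9.85 + 0.57 − 10.15) / 10.15 = 0.27 / 10.15 = 2.6601%
CAPM required = R_f + β·MRP = 4.1% + 1.161 × 3.5% = 8.1635%
α = realised − required = 2.6601% − 8.1635% = -5.50%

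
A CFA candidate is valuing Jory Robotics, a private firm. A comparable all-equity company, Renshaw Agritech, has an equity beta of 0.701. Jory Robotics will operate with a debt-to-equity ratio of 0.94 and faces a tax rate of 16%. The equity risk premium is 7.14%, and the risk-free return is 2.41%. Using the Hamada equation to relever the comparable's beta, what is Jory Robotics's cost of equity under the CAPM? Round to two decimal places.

11.37%

β_L = β_U × [1 + (1 − t)(D/E)] = 0.701 × [1 + (1 − 0.16) × 0.94]
    = 0.701 × [1 + 0.84 × 0.94] = 0.701 × 1.7896 = 1.2545
E(R) = R_f + β_L × MRP = 2.41% + 1.2545 × 7.14% = 11.37%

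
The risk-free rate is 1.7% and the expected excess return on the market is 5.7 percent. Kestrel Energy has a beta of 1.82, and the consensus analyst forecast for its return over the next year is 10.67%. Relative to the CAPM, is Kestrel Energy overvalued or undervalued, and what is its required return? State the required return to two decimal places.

Overvalued; required return 12.07%

Required return = R_f + β·MRP = 1.7% + 1.82 × 5.7% = 12.07%
Forecast 10.67% < required 12.07% → the stock plots below the SML → overvalued.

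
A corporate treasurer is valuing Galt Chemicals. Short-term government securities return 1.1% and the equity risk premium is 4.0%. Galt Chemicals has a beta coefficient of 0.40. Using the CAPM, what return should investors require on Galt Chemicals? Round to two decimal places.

E(R) = R_f + β × MRP = 1.1% + 0.40 × 4.0% = 2.70%

2.70%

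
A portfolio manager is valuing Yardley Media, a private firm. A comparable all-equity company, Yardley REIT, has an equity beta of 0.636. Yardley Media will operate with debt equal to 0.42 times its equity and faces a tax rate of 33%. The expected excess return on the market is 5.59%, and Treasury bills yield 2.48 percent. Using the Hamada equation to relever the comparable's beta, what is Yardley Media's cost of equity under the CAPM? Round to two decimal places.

β_L = β_U × [1 + (1 − t)(D/E)] = 0.636 × [1 + (1 − 0.33) × 0.42]
    = 0.636 × [1 + 0.67 × 0.42] = 0.636 × 1.2814 = 0.8150
E(R) = R_f + β_L × MRP = 2.48% + 0.8150 × 5.59% = 7.04%

7.04%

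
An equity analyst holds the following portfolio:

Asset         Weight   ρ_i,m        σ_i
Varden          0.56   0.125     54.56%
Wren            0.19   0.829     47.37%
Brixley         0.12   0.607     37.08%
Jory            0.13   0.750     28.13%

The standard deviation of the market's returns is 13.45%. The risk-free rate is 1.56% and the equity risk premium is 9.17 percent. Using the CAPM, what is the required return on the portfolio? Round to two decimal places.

12.96%

β_Varden = 0.125 × 54.56% / 13.45% = 0.5071
β_Wren = 0.829 × 47.37% / 13.45% = 2.9197
β_Brixley = 0.607 × 37.08% / 13.45% = 1.6734
β_Jory = 0.750 × 28.13% / 13.45% = 1.5686
β_P = Σ w_i β_i = 0.56×0.5071 + 0.19×2.9197 + 0.12×1.6734 + 0.13×1.5686 = 1.2434
E(R_P) = R_f + β_P × MRP = 1.56% + 1.2434 × 9.17% = 12.96%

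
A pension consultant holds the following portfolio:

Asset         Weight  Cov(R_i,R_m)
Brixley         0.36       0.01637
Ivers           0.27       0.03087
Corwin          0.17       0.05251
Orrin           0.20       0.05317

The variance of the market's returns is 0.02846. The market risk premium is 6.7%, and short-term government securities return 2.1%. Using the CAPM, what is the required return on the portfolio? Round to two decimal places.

10.05%

β_Brixley = 0.01637 / 0.02846 = 0.5752
β_Ivers = 0.03087 / 0.02846 = 1.0847
β_Corwin = 0.05251 / 0.02846 = 1.8450
β_Orrin = 0.05317 / 0.02846 = 1.8682
β_P = Σ w_i β_i = 0.36×0.5752 + 0.27×1.0847 + 0.17×1.8450 + 0.20×1.8682 = 1.1872
E(R_P) = R_f + β_P × MRP = 2.1% + 1.1872 × 6.7% = 10.05%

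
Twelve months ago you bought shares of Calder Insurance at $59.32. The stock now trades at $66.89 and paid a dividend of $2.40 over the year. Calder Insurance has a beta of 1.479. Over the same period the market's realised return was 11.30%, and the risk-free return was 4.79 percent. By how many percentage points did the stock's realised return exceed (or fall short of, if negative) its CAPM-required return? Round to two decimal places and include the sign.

+2.39%

Realised HPR = (P1 + D1 − P0) / P0 = (66.89 + 2.40 − 59.32) / 59.32 = 9.97 / 59.32 = 16.8071%
MRP = 11.30% − 4.79% = 6.51%
CAPM required = R_f + β·MRP = 4.79% + 1.479 × 6.51% = 14.41829%
α = realised − required = 16.8071% − 14.41829% = +2.39%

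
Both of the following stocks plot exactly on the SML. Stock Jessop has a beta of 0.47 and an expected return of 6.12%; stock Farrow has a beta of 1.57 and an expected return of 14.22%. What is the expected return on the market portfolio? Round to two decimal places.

10.02%

Both satisfy E(R) = R_f + β·MRP, so the slope of the SML is
MRP = (14.22% − 6.12%) / (1.57 − 0.47) = 8.10% / 1.10 = 7.3636%
R_f = E(R_Jessop) − β_Jessop·MRP = 6.12% − 0.47 × 7.3636% = 2.6591%
E(R_m) = R_f + MRP = 2.6591% + 7.3636% = 10.02%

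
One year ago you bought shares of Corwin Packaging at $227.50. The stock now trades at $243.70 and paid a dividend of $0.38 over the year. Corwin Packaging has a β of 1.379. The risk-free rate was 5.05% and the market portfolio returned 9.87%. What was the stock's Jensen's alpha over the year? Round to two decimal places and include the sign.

Realised HPR = (P1 + D1 − P0) / P0 = (243.70 + 0.38 − 227.50) / 227.50 = 16.58 / 227.50 = 7.2879%
MRP = 9.87% − 5.05% = 4.82%
CAPM required = R_f + β·MRP = 5.05% + 1.379 × 4.82% = 11.69678%
α = realised − required = 7.2879% − 11.69678% = -4.41%

-4.41%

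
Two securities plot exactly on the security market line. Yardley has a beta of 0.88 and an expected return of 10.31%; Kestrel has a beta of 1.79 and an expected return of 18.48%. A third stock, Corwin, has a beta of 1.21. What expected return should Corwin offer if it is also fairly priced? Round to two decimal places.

13.27%

MRP (SML slope) = (18.48% − 10.31%) / (1.79 − 0.88) = 8.17% / 0.91 = 8.9780%
R_f (intercept) = 10.31% − 0.88 × 8.9780% = 2.4094%
E(R_Corwin) = R_f + β × MRP = 2.4094% + 1.21 × 8.9780% = 13.27%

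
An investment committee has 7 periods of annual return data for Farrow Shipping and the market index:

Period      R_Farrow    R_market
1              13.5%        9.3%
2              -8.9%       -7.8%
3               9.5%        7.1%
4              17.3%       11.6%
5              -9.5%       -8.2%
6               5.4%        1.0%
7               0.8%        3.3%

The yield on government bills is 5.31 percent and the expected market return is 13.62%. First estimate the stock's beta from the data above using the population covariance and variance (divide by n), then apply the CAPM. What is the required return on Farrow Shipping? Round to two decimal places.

16.07%

Mean R_i = (13.5 − 8.9 + 9.5 + 17.3 − 9.5 + 5.4 + 0.8) / 7 = 4.0143%
Mean R_m = (9.3 − 7.8 + 7.1 + 11.6 − 8.2 + 1.0 + 3.3) / 7 = 2.3286%
Σ(R_i − R̄_i)(R_m − R̄_m) = 483.6071  ⇒  Cov = 483.6071 / 7 = 69.0867
Σ(R_m − R̄_m)² = 373.4743  ⇒  Var(R_m) = 373.4743 / 7 = 53.3535
β = Cov / Var(R_m) = 69.0867 / 53.3535 = 1.2949
MRP = 13.62% − 5.31% = 8.31%
E(R) = R_f + β × MRP = 5.31% + 1.2949 × 8.31% = 16.07%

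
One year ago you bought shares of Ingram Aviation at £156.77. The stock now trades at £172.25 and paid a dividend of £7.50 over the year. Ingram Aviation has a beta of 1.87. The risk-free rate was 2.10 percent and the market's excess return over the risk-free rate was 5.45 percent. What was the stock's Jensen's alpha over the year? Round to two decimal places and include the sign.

Realised HPR = (P1 + D1 − P0) / P0 = (172.25 + 7.50 − 156.77) / 156.77 = 22.98 / 156.77 = 14.6584%
CAPM required = R_f + β·MRP = 2.10% + 1.87 × 5.45% = 12.2915%
α = realised − required = 14.6584% − 12.2915% = +2.37%

+2.37%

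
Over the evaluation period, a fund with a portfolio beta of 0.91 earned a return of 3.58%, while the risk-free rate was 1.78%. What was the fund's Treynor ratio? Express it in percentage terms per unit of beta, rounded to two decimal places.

1.98%

Treynor = (R_P − R_f) / β_P = (3.58% − 1.78%) / 0.9100 = 1.80% / 0.9100 = 1.98%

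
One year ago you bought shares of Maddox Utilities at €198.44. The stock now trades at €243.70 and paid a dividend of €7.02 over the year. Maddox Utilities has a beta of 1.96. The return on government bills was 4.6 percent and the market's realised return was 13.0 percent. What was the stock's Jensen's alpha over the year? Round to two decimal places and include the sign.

+5.28%

Realised HPR = (P1 + D1 − P0) / P0 = (243.70 + 7.02 − 198.44) / 198.44 = 52.28 / 198.44 = 26.3455%
MRP = 13.0% − 4.6% = 8.40%
CAPM required = R_f + β·MRP = 4.6% + 1.96 × 8.4% = 21.0640%
α = realised − required = 26.3455% − 21.0640% = +5.28%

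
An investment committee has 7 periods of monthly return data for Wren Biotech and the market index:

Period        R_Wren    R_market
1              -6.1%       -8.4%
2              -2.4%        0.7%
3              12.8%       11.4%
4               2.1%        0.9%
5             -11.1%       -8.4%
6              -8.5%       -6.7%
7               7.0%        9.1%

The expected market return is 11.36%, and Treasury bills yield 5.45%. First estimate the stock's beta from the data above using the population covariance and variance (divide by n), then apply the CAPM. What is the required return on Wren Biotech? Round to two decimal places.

11.51%

Mean R_i = (-6.1 − 2.4 + 12.8 + 2.1 − 11.1 − 8.5 + 7.0) / 7 = -0.8857%
Mean R_m = (-8.4 + 0.7 + 11.4 + 0.9 − 8.4 − 6.7 + 9.1) / 7 = -0.2000%
Σ(R_i − R̄_i)(R_m − R̄_m) = 410.0200  ⇒  Cov = 410.0200 / 7 = 58.5743
Σ(R_m − R̄_m)² = 399.8000  ⇒  Var(R_m) = 399.8000 / 7 = 57.1143
β = Cov / Var(R_m) = 58.5743 / 57.1143 = 1.0256
MRP = 11.36% − 5.45% = 5.91%
E(R) = R_f + β × MRP = 5.45% + 1.0256 × 5.91% = 11.51%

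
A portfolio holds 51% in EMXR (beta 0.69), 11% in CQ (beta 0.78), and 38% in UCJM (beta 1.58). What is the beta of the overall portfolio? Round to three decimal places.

β_P = Σ w_i β_i = 0.51×0.69 + 0.11×0.78 + 0.38×1.58 = 1.0381

1.038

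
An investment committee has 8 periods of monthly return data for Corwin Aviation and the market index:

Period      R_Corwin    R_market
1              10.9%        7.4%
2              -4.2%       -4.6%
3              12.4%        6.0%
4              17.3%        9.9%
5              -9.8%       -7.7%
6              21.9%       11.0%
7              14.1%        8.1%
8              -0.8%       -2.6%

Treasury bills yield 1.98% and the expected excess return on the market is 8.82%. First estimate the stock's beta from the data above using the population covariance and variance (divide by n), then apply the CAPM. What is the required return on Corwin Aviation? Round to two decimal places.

Mean R_i = (10.9 − 4.2 + 12.4 + 17.3 − 9.8 + 21.9 + 14.1 − 0.8) / 8 = 7.7250%
Mean R_m = (7.4 − 4.6 + 6.0 + 9.9 − 7.7 + 11.0 + 8.1 − 2.6) / 8 = 3.4375%
Σ(R_i − R̄_i)(R_m − R̄_m) = 565.8625  ⇒  Cov = 565.8625 / 8 = 70.7328
Σ(R_m − R̄_m)² = 368.0588  ⇒  Var(R_m) = 368.0588 / 8 = 46.0074
β = Cov / Var(R_m) = 70.7328 / 46.0074 = 1.5374
E(R) = R_f + β × MRP = 1.98% + 1.5374 × 8.82% = 15.54%

15.54%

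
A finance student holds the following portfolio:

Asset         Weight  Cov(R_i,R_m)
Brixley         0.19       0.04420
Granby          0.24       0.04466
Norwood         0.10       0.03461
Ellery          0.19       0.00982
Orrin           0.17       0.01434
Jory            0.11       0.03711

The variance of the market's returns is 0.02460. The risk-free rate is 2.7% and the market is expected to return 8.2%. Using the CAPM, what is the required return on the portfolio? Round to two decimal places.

9.62%

β_Brixley = 0.04420 / 0.02460 = 1.7967
β_Granby = 0.04466 / 0.02460 = 1.8154
β_Norwood = 0.03461 / 0.02460 = 1.4069
β_Ellery = 0.00982 / 0.02460 = 0.3992
β_Orrin = 0.01434 / 0.02460 = 0.5829
β_Jory = 0.03711 / 0.02460 = 1.5085
β_P = Σ w_i β_i = 0.19×1.7967 + 0.24×1.8154 + 0.10×1.4069 + 0.19×0.3992 + 0.17×0.5829 + 0.11×1.5085 = 1.2586
MRP = 8.2% − 2.7% = 5.50%
E(R_P) = R_f + β_P × MRP = 2.7% + 1.2586 × 5.5% = 9.62%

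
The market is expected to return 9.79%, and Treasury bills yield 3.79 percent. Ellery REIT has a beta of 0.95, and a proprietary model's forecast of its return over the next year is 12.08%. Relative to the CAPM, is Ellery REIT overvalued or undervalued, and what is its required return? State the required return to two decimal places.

MRP = 9.79% − 3.79% = 6.00%
Required return = R_f + β·MRP = 3.79% + 0.95 × 6.00% = 9.49%
Forecast 12.08% > required 9.49% → the stock plots above the SML → undervalued.

Undervalued; required return 9.49%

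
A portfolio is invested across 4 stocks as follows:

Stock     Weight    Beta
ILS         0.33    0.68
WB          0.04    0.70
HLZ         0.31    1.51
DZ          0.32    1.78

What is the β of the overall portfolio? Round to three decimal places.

β_P = Σ w_i β_i = 0.33×0.68 + 0.04×0.70 + 0.31×1.51 + 0.32×1.78 = 1.2901

1.290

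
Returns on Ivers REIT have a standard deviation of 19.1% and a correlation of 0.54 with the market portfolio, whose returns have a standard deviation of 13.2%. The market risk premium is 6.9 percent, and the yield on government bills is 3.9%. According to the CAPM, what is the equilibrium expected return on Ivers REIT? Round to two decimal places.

9.29%

β = ρ × σ_i / σ_m = 0.54 × 19.1% / 13.2% = 0.7814
E(R) = 3.9% + 0.7814 × 6.9% = 9.29%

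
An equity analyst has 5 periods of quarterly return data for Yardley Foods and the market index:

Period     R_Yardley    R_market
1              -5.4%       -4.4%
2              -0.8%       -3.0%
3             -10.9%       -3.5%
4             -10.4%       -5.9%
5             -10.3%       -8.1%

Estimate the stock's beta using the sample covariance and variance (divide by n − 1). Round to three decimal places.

1.225

Mean R_i = (-5.4 − 0.8 − 10.9 − 10.4 − 10.3) / 5 = -7.5600%
Mean R_m = (-4.4 − 3.0 − 3.5 − 5.9 − 8.1) / 5 = -4.9800%
Σ(R_i − R̄_i)(R_m − R̄_m) = 20.8560  ⇒  Cov = 20.8560 / 4 = 5.2140
Σ(R_m − R̄_m)² = 17.0280  ⇒  Var(R_m) = 17.0280 / 4 = 4.2570
β = Cov / Var(R_m) = 5.2140 / 4.2570 = 1.2248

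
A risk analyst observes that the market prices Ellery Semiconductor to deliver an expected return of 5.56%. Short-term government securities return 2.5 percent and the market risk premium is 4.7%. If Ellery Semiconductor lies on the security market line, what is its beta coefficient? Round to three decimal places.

β = (E(R) − R_f) / MRP = (5.56% − 2.5%) / 4.7% = 3.06% / 4.7% = 0.651

0.651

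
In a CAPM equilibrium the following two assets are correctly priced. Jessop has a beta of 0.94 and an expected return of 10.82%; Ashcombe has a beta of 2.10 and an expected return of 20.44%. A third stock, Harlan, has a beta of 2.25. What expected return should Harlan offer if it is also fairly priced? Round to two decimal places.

21.68%

MRP (SML slope) = (20.44% − 10.82%) / (2.10 − 0.94) = 9.62% / 1.16 = 8.2931%
R_f (intercept) = 10.82% − 0.94 × 8.2931% = 3.0245%
E(R_Harlan) = R_f + β × MRP = 3.0245% + 2.25 × 8.2931% = 21.68%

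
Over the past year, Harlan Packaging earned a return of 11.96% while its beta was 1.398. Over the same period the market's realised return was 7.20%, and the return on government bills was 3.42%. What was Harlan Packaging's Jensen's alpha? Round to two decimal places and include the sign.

Market excess return = 7.20% − 3.42% = 3.78%
CAPM benchmark = R_f + β(R_m − R_f) = 3.42% + 1.398 × 3.78% = 8.70444%
α = actual − benchmark = 11.96% − 8.70444% = +3.26%

+3.26%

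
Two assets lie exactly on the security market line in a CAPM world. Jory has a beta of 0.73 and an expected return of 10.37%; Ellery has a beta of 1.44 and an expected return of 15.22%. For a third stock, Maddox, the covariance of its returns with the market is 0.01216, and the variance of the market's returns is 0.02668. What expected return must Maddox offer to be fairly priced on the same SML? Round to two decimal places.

MRP = (15.22% − 10.37%) / (1.44 − 0.73) = 6.8310%
R_f = 10.37% − 0.73 × 6.8310% = 5.3834%
β_Maddox = Cov / Var(R_m) = 0.01216 / 0.02668 = 0.4558
E(R_Maddox) = R_f + β × MRP = 5.3834% + 0.4558 × 6.8310% = 8.50%

8.50%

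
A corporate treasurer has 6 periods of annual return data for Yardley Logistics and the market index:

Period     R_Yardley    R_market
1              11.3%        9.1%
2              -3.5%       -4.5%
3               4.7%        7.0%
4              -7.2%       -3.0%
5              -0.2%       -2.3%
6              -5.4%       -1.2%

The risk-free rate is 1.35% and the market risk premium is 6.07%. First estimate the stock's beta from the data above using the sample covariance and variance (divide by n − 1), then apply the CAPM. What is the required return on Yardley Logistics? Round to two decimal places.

8.04%

Mean R_i = (11.3 − 3.5 + 4.7 − 7.2 − 0.2 − 5.4) / 6 = -0.0500%
Mean R_m = (9.1 − 4.5 + 7.0 − 3.0 − 2.3 − 1.2) / 6 = 0.8500%
Σ(R_i − R̄_i)(R_m − R̄_m) = 180.2750  ⇒  Cov = 180.2750 / 5 = 36.0550
Σ(R_m − R̄_m)² = 163.4550  ⇒  Var(R_m) = 163.4550 / 5 = 32.6910
β = Cov / Var(R_m) = 36.0550 / 32.6910 = 1.1029
E(R) = R_f + β × MRP = 1.35% + 1.1029 × 6.07% = 8.04%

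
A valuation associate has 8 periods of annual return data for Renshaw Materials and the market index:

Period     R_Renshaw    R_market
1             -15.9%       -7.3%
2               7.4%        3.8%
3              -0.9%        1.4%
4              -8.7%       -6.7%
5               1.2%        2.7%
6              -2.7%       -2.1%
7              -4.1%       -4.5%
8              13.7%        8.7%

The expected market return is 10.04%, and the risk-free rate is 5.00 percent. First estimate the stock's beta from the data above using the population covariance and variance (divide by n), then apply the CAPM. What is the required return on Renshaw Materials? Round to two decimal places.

Mean R_i = (-15.9 + 7.4 − 0.9 − 8.7 + 1.2 − 2.7 − 4.1 + 13.7) / 8 = -1.2500%
Mean R_m = (-7.3 + 3.8 + 1.4 − 6.7 + 2.7 − 2.1 − 4.5 + 8.7) / 8 = -0.5000%
Σ(R_i − R̄_i)(R_m − R̄_m) = 342.7700  ⇒  Cov = 342.7700 / 8 = 42.8463
Σ(R_m − R̄_m)² = 220.2200  ⇒  Var(R_m) = 220.2200 / 8 = 27.5275
β = Cov / Var(R_m) = 42.8463 / 27.5275 = 1.5565
MRP = 10.04% − 5.00% = 5.04%
E(R) = R_f + β × MRP = 5.00% + 1.5565 × 5.04% = 12.84%

12.84%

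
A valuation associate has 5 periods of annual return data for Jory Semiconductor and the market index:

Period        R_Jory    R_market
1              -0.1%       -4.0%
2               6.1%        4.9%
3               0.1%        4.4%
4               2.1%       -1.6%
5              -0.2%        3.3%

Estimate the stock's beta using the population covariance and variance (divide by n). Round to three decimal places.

Mean R_i = (-0.1 + 6.1 + 0.1 + 2.1 − 0.2) / 5 = 1.6000%
Mean R_m = (-4.0 + 4.9 + 4.4 − 1.6 + 3.3) / 5 = 1.4000%
Σ(R_i − R̄_i)(R_m − R̄_m) = 15.5100  ⇒  Cov = 15.5100 / 5 = 3.1020
Σ(R_m − R̄_m)² = 63.0200  ⇒  Var(R_m) = 63.0200 / 5 = 12.6040
β = Cov / Var(R_m) = 3.1020 / 12.6040 = 0.2461

0.246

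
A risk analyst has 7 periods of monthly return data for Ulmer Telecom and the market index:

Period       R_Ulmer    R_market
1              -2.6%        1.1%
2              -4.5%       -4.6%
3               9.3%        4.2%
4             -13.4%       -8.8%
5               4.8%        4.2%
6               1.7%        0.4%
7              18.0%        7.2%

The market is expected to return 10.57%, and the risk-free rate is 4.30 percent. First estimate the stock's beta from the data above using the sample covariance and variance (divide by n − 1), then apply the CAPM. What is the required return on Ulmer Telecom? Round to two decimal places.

15.08%

Mean R_i = (-2.6 − 4.5 + 9.3 − 13.4 + 4.8 + 1.7 + 18.0) / 7 = 1.9000%
Mean R_m = (1.1 − 4.6 + 4.2 − 8.8 + 4.2 + 0.4 + 7.2) / 7 = 0.5286%
Σ(R_i − R̄_i)(R_m − R̄_m) = 318.2300  ⇒  Cov = 318.2300 / 6 = 53.0383
Σ(R_m − R̄_m)² = 185.1343  ⇒  Var(R_m) = 185.1343 / 6 = 30.8557
β = Cov / Var(R_m) = 53.0383 / 30.8557 = 1.7189
MRP = 10.57% − 4.30% = 6.27%
E(R) = R_f + β × MRP = 4.30% + 1.7189 × 6.27% = 15.08%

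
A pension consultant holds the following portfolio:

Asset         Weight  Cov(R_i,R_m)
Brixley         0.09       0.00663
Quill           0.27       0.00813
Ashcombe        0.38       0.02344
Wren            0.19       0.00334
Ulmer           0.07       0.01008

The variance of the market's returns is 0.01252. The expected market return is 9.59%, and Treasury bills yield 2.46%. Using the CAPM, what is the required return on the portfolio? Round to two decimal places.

β_Brixley = 0.00663 / 0.01252 = 0.5296
β_Quill = 0.00813 / 0.01252 = 0.6494
β_Ashcombe = 0.02344 / 0.01252 = 1.8722
β_Wren = 0.00334 / 0.01252 = 0.2668
β_Ulmer = 0.01008 / 0.01252 = 0.8051
β_P = Σ w_i β_i = 0.09×0.5296 + 0.27×0.6494 + 0.38×1.8722 + 0.19×0.2668 + 0.07×0.8051 = 1.0415
MRP = 9.59% − 2.46% = 7.13%
E(R_P) = R_f + β_P × MRP = 2.46% + 1.0415 × 7.13% = 9.89%

9.89%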